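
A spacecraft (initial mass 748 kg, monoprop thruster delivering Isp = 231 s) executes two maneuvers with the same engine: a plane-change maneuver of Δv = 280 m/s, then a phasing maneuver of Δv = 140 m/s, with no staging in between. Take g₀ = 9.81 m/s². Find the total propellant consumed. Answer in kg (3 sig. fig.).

total propellant consumed ≈ 127 kg

v_e = Isp · g₀ = 231 × 9.81 = 2266.1 m/s.
After the first burn: m = 748 × exp(−280/2266.1) = 748 × 0.88377 = 661.06 kg.
After the second burn: m = 661.06 × exp(−140/2266.1) = 661.06 × 0.94009 = 621.456 kg.
Total propellant = m₀ − m_final = 748 − 621.456 = 126.544 kg.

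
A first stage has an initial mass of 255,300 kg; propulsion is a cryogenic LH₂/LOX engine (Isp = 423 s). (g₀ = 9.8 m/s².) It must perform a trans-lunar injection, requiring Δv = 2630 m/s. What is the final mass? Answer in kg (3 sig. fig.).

v_e = Isp · g₀ = 423 × 9.8 = 4145.4 m/s.
Using Δv = v_e ln(m₀/m_f): m₀/m_f = exp(Δv / v_e) = exp(2630 / 4145.4) = exp(0.6344) = 1.8860.
m_f = m₀ / 1.8860 = 255,300 / 1.8860 = 135,366 kg.

final mass ≈ 135000 kg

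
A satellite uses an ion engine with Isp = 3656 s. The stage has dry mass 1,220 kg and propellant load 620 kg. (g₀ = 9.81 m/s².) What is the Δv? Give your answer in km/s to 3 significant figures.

v_e = Isp · g₀ = 3656 × 9.81 = 35865.4 m/s.
m₀ = m_dry + m_prop = 1,220 + 620 = 1,840 kg.
Δv = v_e · ln(m₀/m_f) = 35865.4 × ln(1.508) = 35865.4 × 0.4109 ≈ 14737.6 m/s.

Δv ≈ 14.7 km/s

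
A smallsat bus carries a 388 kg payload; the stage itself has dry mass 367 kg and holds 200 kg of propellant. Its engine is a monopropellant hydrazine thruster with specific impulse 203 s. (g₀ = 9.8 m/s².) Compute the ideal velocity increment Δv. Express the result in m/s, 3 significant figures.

v_e = Isp · g₀ = 203 × 9.8 = 1989.4 m/s.
m₀ = payload + dry + propellant = 388 + 367 + 200 = 955 kg.
m_f = payload + dry = 388 + 367 = 755 kg.
From the ideal rocket equation, Δv = v_e · ln(m₀/m_f) = 1989.4 × ln(1.265) = 1989.4 × 0.2350 ≈ 467.5 m/s.

Δv ≈ 467 m/s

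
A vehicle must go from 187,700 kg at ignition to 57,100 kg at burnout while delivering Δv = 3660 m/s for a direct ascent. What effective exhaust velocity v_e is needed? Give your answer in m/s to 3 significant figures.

ln(m₀/m_f) = ln(187700/57100) = ln(3.287) = 1.1900.
From the ideal rocket equation, v_e = Δv / ln(m₀/m_f) = 3660 / 1.1900 = 3075.5 m/s.

v_e ≈ 3080 m/s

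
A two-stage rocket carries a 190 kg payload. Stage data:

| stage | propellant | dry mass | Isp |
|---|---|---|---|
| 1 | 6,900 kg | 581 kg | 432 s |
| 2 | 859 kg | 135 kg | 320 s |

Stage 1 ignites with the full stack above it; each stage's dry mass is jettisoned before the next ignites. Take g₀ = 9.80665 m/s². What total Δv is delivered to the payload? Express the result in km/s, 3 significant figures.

Ignition mass of stage 1 = 6,900+581 + 859+135 + 190 = 8,665 kg.
Stage 1: m₀ = 8,665 kg, m_f = 8,665 − 6,900 = 1,765 kg; Δv = 432×9.80665×ln(4.909) = 4236.5×1.5911 ≈ 6741 m/s.
Stage 2: m₀ = 1,184 kg, m_f = 1,184 − 859 = 325 kg; Δv = 320×9.80665×ln(3.643) = 3138.1×1.2928 ≈ 4057 m/s.
Total Δv = 6741 + 4057 = 10798 m/s.

Δv ≈ 10.8 km/s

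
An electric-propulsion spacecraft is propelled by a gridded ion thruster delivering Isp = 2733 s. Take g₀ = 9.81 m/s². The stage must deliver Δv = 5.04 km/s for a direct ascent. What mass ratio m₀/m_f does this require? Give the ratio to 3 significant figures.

v_e = Isp · g₀ = 2733 × 9.81 = 26810.7 m/s.
m₀/m_f = exp(Δv / v_e) = exp(5040 / 26810.7) = exp(0.1880) = 1.2068.

mass ratio ≈ 1.21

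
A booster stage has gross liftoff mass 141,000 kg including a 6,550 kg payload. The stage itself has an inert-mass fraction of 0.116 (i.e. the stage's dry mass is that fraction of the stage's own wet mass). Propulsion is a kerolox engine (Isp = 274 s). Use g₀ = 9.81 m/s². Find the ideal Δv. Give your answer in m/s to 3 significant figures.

Stage wet mass = m₀ − payload = 141,000 − 6,550 = 134,450 kg.
Stage dry mass = ε × stage wet mass = 0.116 × 134,450 = 15,596.2 kg.
Burnout mass m_f = stage dry + payload = 15,596.2 + 6,550 = 22,146.2 kg.
v_e = Isp · g₀ = 274 × 9.81 = 2687.9 m/s.
From the ideal rocket equation, Δv = v_e · ln(141,000/22,146.2) = 2687.9 × ln(6.367) = 2687.9 × 1.8511 ≈ 4976 m/s.

Δv ≈ 4980 m/s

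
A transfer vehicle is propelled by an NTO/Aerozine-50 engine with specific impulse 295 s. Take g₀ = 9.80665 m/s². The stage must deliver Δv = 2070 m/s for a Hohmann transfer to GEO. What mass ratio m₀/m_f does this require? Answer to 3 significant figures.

v_e = Isp · g₀ = 295 × 9.80665 = 2893.0 m/s.
m₀/m_f = exp(Δv / v_e) = exp(2070 / 2893.0) = exp(0.7155) = 2.0453.

mass ratio ≈ 2.05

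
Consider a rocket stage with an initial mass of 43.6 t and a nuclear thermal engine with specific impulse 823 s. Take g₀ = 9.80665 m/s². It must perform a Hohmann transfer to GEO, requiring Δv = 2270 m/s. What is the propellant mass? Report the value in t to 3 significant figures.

propellant mass ≈ 10.7 t

v_e = Isp · g₀ = 823 × 9.80665 = 8070.9 m/s.
m₀/m_f = exp(Δv / v_e) = exp(2270 / 8070.9) = exp(0.2813) = 1.3248.
m_f = 43.6 / 1.3248 = 32.9106 t, so propellant = m₀ − m_f = 43.6 − 32.9106 = 10.6894 t.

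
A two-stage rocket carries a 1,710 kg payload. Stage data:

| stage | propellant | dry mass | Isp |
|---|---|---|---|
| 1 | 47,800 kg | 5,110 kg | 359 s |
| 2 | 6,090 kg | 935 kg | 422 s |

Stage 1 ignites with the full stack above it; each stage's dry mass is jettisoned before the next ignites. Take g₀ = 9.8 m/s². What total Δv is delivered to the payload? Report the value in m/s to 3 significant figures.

Δv ≈ 10200 m/s

Ignition mass of stage 1 = 47,800+5,110 + 6,090+935 + 1,710 = 61,645 kg.
Stage 1: m₀ = 61,645 kg, m_f = 61,645 − 47,800 = 13,845 kg; Δv = 359×9.8×ln(4.453) = 3518.2×1.4935 ≈ 5254 m/s.
Stage 2: m₀ = 8,735 kg, m_f = 8,735 − 6,090 = 2,645 kg; Δv = 422×9.8×ln(3.302) = 4135.6×1.1947 ≈ 4941 m/s.
Total Δv = 5254 + 4941 = 10195 m/s.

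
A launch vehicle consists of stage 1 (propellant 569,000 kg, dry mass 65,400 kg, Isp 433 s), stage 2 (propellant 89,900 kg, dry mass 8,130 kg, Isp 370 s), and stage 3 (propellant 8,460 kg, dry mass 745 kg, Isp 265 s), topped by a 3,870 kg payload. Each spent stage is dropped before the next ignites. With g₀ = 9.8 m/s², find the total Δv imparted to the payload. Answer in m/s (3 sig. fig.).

Δv ≈ 14800 m/s

Ignition mass of stage 1 = 569,000+65,400 + 89,900+8,130 + 8,460+745 + 3,870 = 745,505 kg.
Stage 1: m₀ = 745,505 kg, m_f = 745,505 − 569,000 = 176,505 kg; Δv = 433×9.8×ln(4.224) = 4243.4×1.4407 ≈ 6114 m/s.
Stage 2: m₀ = 111,105 kg, m_f = 111,105 − 89,900 = 21,205 kg; Δv = 370×9.8×ln(5.24) = 3626.0×1.6562 ≈ 6006 m/s.
Stage 3: m₀ = 13,075 kg, m_f = 13,075 − 8,460 = 4,615 kg; Δv = 265×9.8×ln(2.833) = 2597.0×1.0414 ≈ 2704 m/s.
Total Δv = 6114 + 6006 + 2704 = 14824 m/s.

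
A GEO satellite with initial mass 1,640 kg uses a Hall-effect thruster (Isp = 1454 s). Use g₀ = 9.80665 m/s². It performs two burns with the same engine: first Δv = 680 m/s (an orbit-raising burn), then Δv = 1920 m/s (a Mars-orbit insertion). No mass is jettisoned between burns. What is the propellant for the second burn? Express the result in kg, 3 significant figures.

v_e = Isp · g₀ = 1454 × 9.80665 = 14258.9 m/s.
After the first burn: m = 1640 × exp(−680/14258.9) = 1640 × 0.95343 = 1,563.63 kg.
After the second burn: m = 1,563.63 × exp(−1920/14258.9) = 1,563.63 × 0.87402 = 1,366.64 kg.
Second-burn propellant = 1,563.63 − 1,366.64 = 196.99 kg.

propellant for the second burn ≈ 197 kg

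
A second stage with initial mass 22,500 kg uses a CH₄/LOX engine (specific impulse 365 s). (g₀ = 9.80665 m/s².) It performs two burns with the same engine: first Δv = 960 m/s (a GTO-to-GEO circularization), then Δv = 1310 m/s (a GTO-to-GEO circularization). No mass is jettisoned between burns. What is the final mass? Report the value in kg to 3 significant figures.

v_e = Isp · g₀ = 365 × 9.80665 = 3579.4 m/s.
After the first burn: m = 22500 × exp(−960/3579.4) = 22500 × 0.76476 = 17,207.1 kg.
After the second burn: m = 17,207.1 × exp(−1310/3579.4) = 17,207.1 × 0.69352 = 11,933.5 kg.

final mass ≈ 11900 kg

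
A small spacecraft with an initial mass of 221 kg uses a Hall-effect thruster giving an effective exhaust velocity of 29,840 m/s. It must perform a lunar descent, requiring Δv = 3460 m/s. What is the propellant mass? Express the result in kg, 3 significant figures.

By the Tsiolkovsky rocket equation, m₀/m_f = exp(Δv / v_e) = exp(3460 / 29840.0) = exp(0.1160) = 1.1229.
m_f = 221 / 1.1229 = 196.812 kg, so propellant = m₀ − m_f = 221 − 196.812 = 24.188 kg.

propellant mass ≈ 24.2 kg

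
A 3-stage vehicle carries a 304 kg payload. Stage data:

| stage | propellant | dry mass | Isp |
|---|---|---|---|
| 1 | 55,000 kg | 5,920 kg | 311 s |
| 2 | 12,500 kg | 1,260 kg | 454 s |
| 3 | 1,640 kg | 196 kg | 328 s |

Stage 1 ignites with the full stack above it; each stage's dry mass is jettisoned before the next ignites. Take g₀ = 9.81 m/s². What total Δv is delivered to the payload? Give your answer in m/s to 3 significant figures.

Δv ≈ 15400 m/s

Ignition mass of stage 1 = 55,000+5,920 + 12,500+1,260 + 1,640+196 + 304 = 76,820 kg.
Stage 1: m₀ = 76,820 kg, m_f = 76,820 − 55,000 = 21,820 kg; Δv = 311×9.81×ln(3.521) = 3050.9×1.2586 ≈ 3840 m/s.
Stage 2: m₀ = 15,900 kg, m_f = 15,900 − 12,500 = 3,400 kg; Δv = 454×9.81×ln(4.676) = 4453.7×1.5425 ≈ 6870 m/s.
Stage 3: m₀ = 2,140 kg, m_f = 2,140 − 1,640 = 500 kg; Δv = 328×9.81×ln(4.28) = 3217.7×1.4540 ≈ 4678 m/s.
Total Δv = 3840 + 6870 + 4678 = 15388 m/s.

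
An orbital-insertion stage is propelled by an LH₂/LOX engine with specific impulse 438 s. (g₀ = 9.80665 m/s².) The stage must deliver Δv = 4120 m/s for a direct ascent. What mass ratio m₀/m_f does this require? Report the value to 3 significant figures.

v_e = Isp · g₀ = 438 × 9.80665 = 4295.3 m/s.
From the ideal rocket equation, m₀/m_f = exp(Δv / v_e) = exp(4120 / 4295.3) = exp(0.9592) = 2.6096.

mass ratio ≈ 2.61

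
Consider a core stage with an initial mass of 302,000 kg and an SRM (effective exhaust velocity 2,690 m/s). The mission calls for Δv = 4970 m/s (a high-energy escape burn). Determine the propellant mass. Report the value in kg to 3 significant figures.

m₀/m_f = exp(Δv / v_e) = exp(4970 / 2690.0) = exp(1.8476) = 6.3445.
m_f = 302,000 / 6.3445 = 47,600.3 kg, so propellant = m₀ − m_f = 302,000 − 47,600.3 = 254,399.7 kg.

propellant mass ≈ 254000 kg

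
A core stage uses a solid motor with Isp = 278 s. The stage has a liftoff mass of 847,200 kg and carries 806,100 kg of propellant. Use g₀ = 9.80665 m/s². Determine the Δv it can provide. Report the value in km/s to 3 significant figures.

v_e = Isp · g₀ = 278 × 9.80665 = 2726.2 m/s.
m_f = m₀ − m_prop = 847,200 − 806,100 = 41,100 kg.
Δv = v_e · ln(m₀/m_f) = 2726.2 × ln(20.61) = 2726.2 × 3.0259 ≈ 8249.4 m/s.

Δv ≈ 8.25 km/s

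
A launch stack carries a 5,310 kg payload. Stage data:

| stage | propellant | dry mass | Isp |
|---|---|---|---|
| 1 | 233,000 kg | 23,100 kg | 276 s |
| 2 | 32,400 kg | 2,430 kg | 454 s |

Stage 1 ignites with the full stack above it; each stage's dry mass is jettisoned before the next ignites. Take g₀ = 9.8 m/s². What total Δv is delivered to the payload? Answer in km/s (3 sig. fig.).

Δv ≈ 11.5 km/s

Ignition mass of stage 1 = 233,000+23,100 + 32,400+2,430 + 5,310 = 296,240 kg.
Stage 1: m₀ = 296,240 kg, m_f = 296,240 − 233,000 = 63,240 kg; Δv = 276×9.8×ln(4.684) = 2704.8×1.5442 ≈ 4177 m/s.
Stage 2: m₀ = 40,140 kg, m_f = 40,140 − 32,400 = 7,740 kg; Δv = 454×9.8×ln(5.186) = 4449.2×1.6460 ≈ 7323 m/s.
Total Δv = 4177 + 7323 = 11500 m/s.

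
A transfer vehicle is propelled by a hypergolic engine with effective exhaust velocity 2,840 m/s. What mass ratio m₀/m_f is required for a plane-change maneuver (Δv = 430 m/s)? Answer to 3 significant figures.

Using Δv = v_e ln(m₀/m_f): m₀/m_f = exp(Δv / v_e) = exp(430 / 2840.0) = exp(0.1514) = 1.1635.

mass ratio ≈ 1.16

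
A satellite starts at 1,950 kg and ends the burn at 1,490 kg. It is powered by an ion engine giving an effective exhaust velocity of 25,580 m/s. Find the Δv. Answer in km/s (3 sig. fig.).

Δv = v_e · ln(m₀/m_f) = 25580.0 × ln(1.309) = 25580.0 × 0.2691 ≈ 6882.4 m/s.

Δv ≈ 6.88 km/s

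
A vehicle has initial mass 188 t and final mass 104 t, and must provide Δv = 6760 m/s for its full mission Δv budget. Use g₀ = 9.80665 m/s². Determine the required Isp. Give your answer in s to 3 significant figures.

Isp ≈ 1160 s

ln(m₀/m_f) = ln(188000/104000) = ln(1.808) = 0.5921.
v_e = Δv / ln(m₀/m_f) = 6760 / 0.5921 = 11417.9 m/s.
Isp = v_e / g₀ = 11417.9 / 9.80665 = 1164.3 s.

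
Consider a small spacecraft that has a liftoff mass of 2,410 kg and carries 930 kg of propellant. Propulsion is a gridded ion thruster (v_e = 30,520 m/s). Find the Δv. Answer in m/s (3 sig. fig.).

m_f = m₀ − m_prop = 2,410 − 930 = 1,480 kg.
By the Tsiolkovsky rocket equation, Δv = v_e · ln(m₀/m_f) = 30520.0 × ln(1.628) = 30520.0 × 0.4876 ≈ 14881.1 m/s.

Δv ≈ 14900 m/s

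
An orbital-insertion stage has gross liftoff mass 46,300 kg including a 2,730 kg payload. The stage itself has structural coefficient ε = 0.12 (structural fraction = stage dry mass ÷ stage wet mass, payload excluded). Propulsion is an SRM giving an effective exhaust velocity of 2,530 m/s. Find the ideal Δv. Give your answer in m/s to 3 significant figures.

Stage wet mass = m₀ − payload = 46,300 − 2,730 = 43,570 kg.
Stage dry mass = ε × stage wet mass = 0.12 × 43,570 = 5,228.4 kg.
Burnout mass m_f = stage dry + payload = 5,228.4 + 2,730 = 7,958.4 kg.
Δv = v_e · ln(46,300/7,958.4) = 2530.0 × ln(5.818) = 2530.0 × 1.7609 ≈ 4455 m/s.

Δv ≈ 4460 m/s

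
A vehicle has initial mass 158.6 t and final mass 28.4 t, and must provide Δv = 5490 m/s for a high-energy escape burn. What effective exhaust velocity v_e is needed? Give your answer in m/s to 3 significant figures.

v_e ≈ 3190 m/s

ln(m₀/m_f) = ln(158600/28400) = ln(5.585) = 1.7200.
Using Δv = v_e ln(m₀/m_f): v_e = Δv / ln(m₀/m_f) = 5490 / 1.7200 = 3191.9 m/s.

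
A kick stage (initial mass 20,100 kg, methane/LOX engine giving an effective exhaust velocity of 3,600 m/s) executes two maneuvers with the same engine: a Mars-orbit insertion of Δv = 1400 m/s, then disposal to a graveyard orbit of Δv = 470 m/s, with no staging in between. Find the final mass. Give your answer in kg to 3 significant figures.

After the first burn: m = 20100 × exp(−1400/3600.0) = 20100 × 0.67781 = 13,624 kg.
After the second burn: m = 13,624 × exp(−470/3600.0) = 13,624 × 0.87761 = 11,956.6 kg.

final mass ≈ 12000 kg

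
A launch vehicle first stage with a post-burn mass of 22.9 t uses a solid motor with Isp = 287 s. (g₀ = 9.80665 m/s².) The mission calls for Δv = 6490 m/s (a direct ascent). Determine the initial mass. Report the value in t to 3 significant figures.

initial mass ≈ 230 t

v_e = Isp · g₀ = 287 × 9.80665 = 2814.5 m/s.
m₀/m_f = exp(Δv / v_e) = exp(6490 / 2814.5) = exp(2.3059) = 10.0333.
m₀ = m_f × 10.0333 = 22.9 × 10.0333 = 229.763 t.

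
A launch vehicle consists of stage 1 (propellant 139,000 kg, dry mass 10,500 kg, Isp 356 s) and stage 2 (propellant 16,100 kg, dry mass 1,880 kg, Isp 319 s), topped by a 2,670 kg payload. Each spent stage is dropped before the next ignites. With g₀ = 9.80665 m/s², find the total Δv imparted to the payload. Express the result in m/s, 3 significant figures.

Δv ≈ 10700 m/s

Ignition mass of stage 1 = 139,000+10,500 + 16,100+1,880 + 2,670 = 170,150 kg.
Stage 1: m₀ = 170,150 kg, m_f = 170,150 − 139,000 = 31,150 kg; Δv = 356×9.80665×ln(5.462) = 3491.2×1.6979 ≈ 5928 m/s.
Stage 2: m₀ = 20,650 kg, m_f = 20,650 − 16,100 = 4,550 kg; Δv = 319×9.80665×ln(4.538) = 3128.3×1.5126 ≈ 4732 m/s.
Total Δv = 5928 + 4732 = 10660 m/s.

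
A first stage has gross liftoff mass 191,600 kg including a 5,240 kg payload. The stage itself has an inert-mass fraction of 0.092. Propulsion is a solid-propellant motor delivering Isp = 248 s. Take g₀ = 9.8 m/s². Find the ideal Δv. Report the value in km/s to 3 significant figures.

Stage wet mass = m₀ − payload = 191,600 − 5,240 = 186,360 kg.
Stage dry mass = ε × stage wet mass = 0.092 × 186,360 = 17,145.1 kg.
Burnout mass m_f = stage dry + payload = 17,145.1 + 5,240 = 22,385.1 kg.
v_e = Isp · g₀ = 248 × 9.8 = 2430.4 m/s.
By the Tsiolkovsky rocket equation, Δv = v_e · ln(191,600/22,385.1) = 2430.4 × ln(8.559) = 2430.4 × 2.1470 ≈ 5218 m/s.

Δv ≈ 5.22 km/s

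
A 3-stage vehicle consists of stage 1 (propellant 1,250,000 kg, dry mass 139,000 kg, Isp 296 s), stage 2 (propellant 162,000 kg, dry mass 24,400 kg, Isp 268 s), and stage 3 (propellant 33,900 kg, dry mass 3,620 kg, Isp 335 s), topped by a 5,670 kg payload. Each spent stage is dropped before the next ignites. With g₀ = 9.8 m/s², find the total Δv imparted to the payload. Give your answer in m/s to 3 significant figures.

Δv ≈ 12500 m/s

Ignition mass of stage 1 = 1,250,000+139,000 + 162,000+24,400 + 33,900+3,620 + 5,670 = 1,618,590 kg.
Stage 1: m₀ = 1,618,590 kg, m_f = 1,618,590 − 1,250,000 = 368,590 kg; Δv = 296×9.8×ln(4.391) = 2900.8×1.4796 ≈ 4292 m/s.
Stage 2: m₀ = 229,590 kg, m_f = 229,590 − 162,000 = 67,590 kg; Δv = 268×9.8×ln(3.397) = 2626.4×1.2228 ≈ 3212 m/s.
Stage 3: m₀ = 43,190 kg, m_f = 43,190 − 33,900 = 9,290 kg; Δv = 335×9.8×ln(4.649) = 3283.0×1.5367 ≈ 5045 m/s.
Total Δv = 4292 + 3212 + 5045 = 12549 m/s.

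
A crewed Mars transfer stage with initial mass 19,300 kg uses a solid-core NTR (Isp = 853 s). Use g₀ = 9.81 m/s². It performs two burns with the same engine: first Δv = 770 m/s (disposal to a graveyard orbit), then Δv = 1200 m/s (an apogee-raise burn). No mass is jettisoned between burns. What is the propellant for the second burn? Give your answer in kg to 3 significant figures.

propellant for the second burn ≈ 2350 kg

v_e = Isp · g₀ = 853 × 9.81 = 8367.9 m/s.
After the first burn: m = 19300 × exp(−770/8367.9) = 19300 × 0.91209 = 17,603.3 kg.
After the second burn: m = 17,603.3 × exp(−1200/8367.9) = 17,603.3 × 0.86640 = 15,251.5 kg.
Second-burn propellant = 17,603.3 − 15,251.5 = 2,351.8 kg.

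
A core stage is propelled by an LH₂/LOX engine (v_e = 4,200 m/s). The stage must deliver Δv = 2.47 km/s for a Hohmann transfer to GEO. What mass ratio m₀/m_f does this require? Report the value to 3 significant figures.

By the Tsiolkovsky rocket equation, m₀/m_f = exp(Δv / v_e) = exp(2470 / 4200.0) = exp(0.5881) = 1.8006.

mass ratio ≈ 1.80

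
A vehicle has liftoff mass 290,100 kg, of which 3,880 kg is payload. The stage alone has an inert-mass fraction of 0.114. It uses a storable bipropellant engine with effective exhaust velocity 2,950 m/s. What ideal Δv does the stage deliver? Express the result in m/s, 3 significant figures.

Δv ≈ 6110 m/s

Stage wet mass = m₀ − payload = 290,100 − 3,880 = 286,220 kg.
Stage dry mass = ε × stage wet mass = 0.114 × 286,220 = 32,629.1 kg.
Burnout mass m_f = stage dry + payload = 32,629.1 + 3,880 = 36,509.1 kg.
By the Tsiolkovsky rocket equation, Δv = v_e · ln(290,100/36,509.1) = 2950.0 × ln(7.946) = 2950.0 × 2.0727 ≈ 6114 m/s.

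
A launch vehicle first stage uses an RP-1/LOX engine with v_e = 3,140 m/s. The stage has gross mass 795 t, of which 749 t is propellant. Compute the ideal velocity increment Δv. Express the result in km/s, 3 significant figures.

m_f = m₀ − m_prop = 795 − 749 = 46 t.
By the Tsiolkovsky rocket equation, Δv = v_e · ln(m₀/m_f) = 3140.0 × ln(17.28) = 3140.0 × 2.8497 ≈ 8948.1 m/s.

Δv ≈ 8.95 km/s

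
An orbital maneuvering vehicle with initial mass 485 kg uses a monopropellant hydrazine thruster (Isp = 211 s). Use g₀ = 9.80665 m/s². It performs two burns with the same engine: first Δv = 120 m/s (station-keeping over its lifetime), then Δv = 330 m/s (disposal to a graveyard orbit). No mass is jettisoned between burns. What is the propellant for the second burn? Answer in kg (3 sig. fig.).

propellant for the second burn ≈ 67.5 kg

v_e = Isp · g₀ = 211 × 9.80665 = 2069.2 m/s.
After the first burn: m = 485 × exp(−120/2069.2) = 485 × 0.94366 = 457.675 kg.
After the second burn: m = 457.675 × exp(−330/2069.2) = 457.675 × 0.85259 = 390.209 kg.
Second-burn propellant = 457.675 − 390.209 = 67.466 kg.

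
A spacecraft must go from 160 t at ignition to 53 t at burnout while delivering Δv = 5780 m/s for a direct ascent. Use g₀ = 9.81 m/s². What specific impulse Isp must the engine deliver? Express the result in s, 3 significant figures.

ln(m₀/m_f) = ln(160000/53000) = ln(3.019) = 1.1049.
By the Tsiolkovsky rocket equation, v_e = Δv / ln(m₀/m_f) = 5780 / 1.1049 = 5231.3 m/s.
Isp = v_e / g₀ = 5231.3 / 9.81 = 533.3 s.

Isp ≈ 533 s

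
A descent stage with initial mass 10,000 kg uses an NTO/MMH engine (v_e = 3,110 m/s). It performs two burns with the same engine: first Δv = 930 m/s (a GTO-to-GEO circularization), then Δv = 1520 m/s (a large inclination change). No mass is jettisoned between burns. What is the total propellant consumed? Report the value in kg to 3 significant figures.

total propellant consumed ≈ 5450 kg

After the first burn: m = 10000 × exp(−930/3110.0) = 10000 × 0.74153 = 7,415.3 kg.
After the second burn: m = 7,415.3 × exp(−1520/3110.0) = 7,415.3 × 0.61340 = 4,548.55 kg.
Total propellant = m₀ − m_final = 10000 − 4,548.55 = 5,451.45 kg.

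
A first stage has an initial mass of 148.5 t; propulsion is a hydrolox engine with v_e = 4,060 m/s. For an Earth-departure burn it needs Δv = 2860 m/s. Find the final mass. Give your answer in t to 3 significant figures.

From the ideal rocket equation, m₀/m_f = exp(Δv / v_e) = exp(2860 / 4060.0) = exp(0.7044) = 2.0227.
m_f = m₀ / 2.0227 = 148.5 / 2.0227 = 73.4167 t.

final mass ≈ 73.4 t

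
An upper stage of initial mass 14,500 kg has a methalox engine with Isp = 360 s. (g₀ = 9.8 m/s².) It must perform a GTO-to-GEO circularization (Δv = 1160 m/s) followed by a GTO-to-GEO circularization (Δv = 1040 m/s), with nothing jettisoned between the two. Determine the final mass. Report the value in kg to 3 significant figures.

final mass ≈ 7770 kg

v_e = Isp · g₀ = 360 × 9.8 = 3528.0 m/s.
After the first burn: m = 14500 × exp(−1160/3528.0) = 14500 × 0.71979 = 10,437 kg.
After the second burn: m = 10,437 × exp(−1040/3528.0) = 10,437 × 0.74469 = 7,772.33 kg.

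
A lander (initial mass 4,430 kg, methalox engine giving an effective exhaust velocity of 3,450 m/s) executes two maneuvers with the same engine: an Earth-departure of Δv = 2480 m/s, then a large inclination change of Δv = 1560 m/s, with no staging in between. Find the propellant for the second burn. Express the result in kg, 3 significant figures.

After the first burn: m = 4430 × exp(−2480/3450.0) = 4430 × 0.48732 = 2,158.83 kg.
After the second burn: m = 2,158.83 × exp(−1560/3450.0) = 2,158.83 × 0.63624 = 1,373.53 kg.
Second-burn propellant = 2,158.83 − 1,373.53 = 785.3 kg.

propellant for the second burn ≈ 785 kg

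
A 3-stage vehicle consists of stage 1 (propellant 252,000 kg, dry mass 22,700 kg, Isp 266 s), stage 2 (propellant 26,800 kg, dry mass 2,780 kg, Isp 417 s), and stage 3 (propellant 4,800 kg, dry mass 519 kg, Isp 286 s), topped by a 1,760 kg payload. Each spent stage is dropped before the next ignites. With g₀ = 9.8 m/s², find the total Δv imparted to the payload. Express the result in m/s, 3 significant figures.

Δv ≈ 12900 m/s

Ignition mass of stage 1 = 252,000+22,700 + 26,800+2,780 + 4,800+519 + 1,760 = 311,359 kg.
Stage 1: m₀ = 311,359 kg, m_f = 311,359 − 252,000 = 59,359 kg; Δv = 266×9.8×ln(5.245) = 2606.8×1.6573 ≈ 4320 m/s.
Stage 2: m₀ = 36,659 kg, m_f = 36,659 − 26,800 = 9,859 kg; Δv = 417×9.8×ln(3.718) = 4086.6×1.3133 ≈ 5367 m/s.
Stage 3: m₀ = 7,079 kg, m_f = 7,079 − 4,800 = 2,279 kg; Δv = 286×9.8×ln(3.106) = 2802.8×1.1334 ≈ 3177 m/s.
Total Δv = 4320 + 5367 + 3177 = 12864 m/s.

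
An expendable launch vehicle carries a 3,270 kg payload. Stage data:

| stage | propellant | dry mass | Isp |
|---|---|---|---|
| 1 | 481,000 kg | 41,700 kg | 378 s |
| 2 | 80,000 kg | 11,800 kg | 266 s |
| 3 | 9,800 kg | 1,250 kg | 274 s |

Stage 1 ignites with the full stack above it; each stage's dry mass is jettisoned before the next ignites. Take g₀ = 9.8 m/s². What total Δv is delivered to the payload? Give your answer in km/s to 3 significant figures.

Δv ≈ 12.1 km/s

Ignition mass of stage 1 = 481,000+41,700 + 80,000+11,800 + 9,800+1,250 + 3,270 = 628,820 kg.
Stage 1: m₀ = 628,820 kg, m_f = 628,820 − 481,000 = 147,820 kg; Δv = 378×9.8×ln(4.254) = 3704.4×1.4478 ≈ 5363 m/s.
Stage 2: m₀ = 106,120 kg, m_f = 106,120 − 80,000 = 26,120 kg; Δv = 266×9.8×ln(4.063) = 2606.8×1.4019 ≈ 3654 m/s.
Stage 3: m₀ = 14,320 kg, m_f = 14,320 − 9,800 = 4,520 kg; Δv = 274×9.8×ln(3.168) = 2685.2×1.1531 ≈ 3096 m/s.
Total Δv = 5363 + 3654 + 3096 = 12113 m/s.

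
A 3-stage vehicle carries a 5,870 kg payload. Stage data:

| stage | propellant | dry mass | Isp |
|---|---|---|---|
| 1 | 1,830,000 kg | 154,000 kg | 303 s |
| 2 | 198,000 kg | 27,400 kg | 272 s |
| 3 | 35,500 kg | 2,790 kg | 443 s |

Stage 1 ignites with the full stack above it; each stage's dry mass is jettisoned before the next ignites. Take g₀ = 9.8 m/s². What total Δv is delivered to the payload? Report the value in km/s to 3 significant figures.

Ignition mass of stage 1 = 1,830,000+154,000 + 198,000+27,400 + 35,500+2,790 + 5,870 = 2,253,560 kg.
Stage 1: m₀ = 2,253,560 kg, m_f = 2,253,560 − 1,830,000 = 423,560 kg; Δv = 303×9.8×ln(5.321) = 2969.4×1.6716 ≈ 4964 m/s.
Stage 2: m₀ = 269,560 kg, m_f = 269,560 − 198,000 = 71,560 kg; Δv = 272×9.8×ln(3.767) = 2665.6×1.3263 ≈ 3535 m/s.
Stage 3: m₀ = 44,160 kg, m_f = 44,160 − 35,500 = 8,660 kg; Δv = 443×9.8×ln(5.099) = 4341.4×1.6291 ≈ 7073 m/s.
Total Δv = 4964 + 3535 + 7073 = 15572 m/s.

Δv ≈ 15.6 km/s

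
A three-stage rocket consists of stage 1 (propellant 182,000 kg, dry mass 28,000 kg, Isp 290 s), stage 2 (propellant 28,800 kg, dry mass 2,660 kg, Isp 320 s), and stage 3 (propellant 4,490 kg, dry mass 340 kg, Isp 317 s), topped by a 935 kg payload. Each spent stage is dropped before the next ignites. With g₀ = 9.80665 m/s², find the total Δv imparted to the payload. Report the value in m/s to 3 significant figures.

Ignition mass of stage 1 = 182,000+28,000 + 28,800+2,660 + 4,490+340 + 935 = 247,225 kg.
Stage 1: m₀ = 247,225 kg, m_f = 247,225 − 182,000 = 65,225 kg; Δv = 290×9.80665×ln(3.79) = 2843.9×1.3325 ≈ 3789 m/s.
Stage 2: m₀ = 37,225 kg, m_f = 37,225 − 28,800 = 8,425 kg; Δv = 320×9.80665×ln(4.418) = 3138.1×1.4858 ≈ 4663 m/s.
Stage 3: m₀ = 5,765 kg, m_f = 5,765 − 4,490 = 1,275 kg; Δv = 317×9.80665×ln(4.522) = 3108.7×1.5089 ≈ 4691 m/s.
Total Δv = 3789 + 4663 + 4691 = 13143 m/s.

Δv ≈ 13100 m/s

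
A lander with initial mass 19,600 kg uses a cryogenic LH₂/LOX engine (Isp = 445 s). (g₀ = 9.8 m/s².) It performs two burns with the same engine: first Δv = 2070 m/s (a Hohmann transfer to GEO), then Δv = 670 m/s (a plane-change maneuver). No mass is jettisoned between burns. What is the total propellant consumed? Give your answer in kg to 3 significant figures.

v_e = Isp · g₀ = 445 × 9.8 = 4361.0 m/s.
After the first burn: m = 19600 × exp(−2070/4361.0) = 19600 × 0.62210 = 12,193.2 kg.
After the second burn: m = 12,193.2 × exp(−670/4361.0) = 12,193.2 × 0.85759 = 10,456.8 kg.
Total propellant = m₀ − m_final = 19600 − 10,456.8 = 9,143.2 kg.

total propellant consumed ≈ 9140 kg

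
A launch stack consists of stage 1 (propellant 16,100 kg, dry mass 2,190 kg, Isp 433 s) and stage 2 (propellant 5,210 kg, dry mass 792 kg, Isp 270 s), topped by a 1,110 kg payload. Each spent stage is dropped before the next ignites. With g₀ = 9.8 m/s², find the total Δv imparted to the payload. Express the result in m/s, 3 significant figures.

Δv ≈ 7750 m/s

Ignition mass of stage 1 = 16,100+2,190 + 5,210+792 + 1,110 = 25,402 kg.
Stage 1: m₀ = 25,402 kg, m_f = 25,402 − 16,100 = 9,302 kg; Δv = 433×9.8×ln(2.731) = 4243.4×1.0046 ≈ 4263 m/s.
Stage 2: m₀ = 7,112 kg, m_f = 7,112 − 5,210 = 1,902 kg; Δv = 270×9.8×ln(3.739) = 2646.0×1.3189 ≈ 3490 m/s.
Total Δv = 4263 + 3490 = 7753 m/s.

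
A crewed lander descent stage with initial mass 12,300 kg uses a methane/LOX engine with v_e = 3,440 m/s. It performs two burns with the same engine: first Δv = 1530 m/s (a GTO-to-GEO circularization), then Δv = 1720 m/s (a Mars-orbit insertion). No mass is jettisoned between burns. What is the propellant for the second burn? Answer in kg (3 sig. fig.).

propellant for the second burn ≈ 3100 kg

After the first burn: m = 12300 × exp(−1530/3440.0) = 12300 × 0.64097 = 7,883.93 kg.
After the second burn: m = 7,883.93 × exp(−1720/3440.0) = 7,883.93 × 0.60653 = 4,781.84 kg.
Second-burn propellant = 7,883.93 − 4,781.84 = 3,102.09 kg.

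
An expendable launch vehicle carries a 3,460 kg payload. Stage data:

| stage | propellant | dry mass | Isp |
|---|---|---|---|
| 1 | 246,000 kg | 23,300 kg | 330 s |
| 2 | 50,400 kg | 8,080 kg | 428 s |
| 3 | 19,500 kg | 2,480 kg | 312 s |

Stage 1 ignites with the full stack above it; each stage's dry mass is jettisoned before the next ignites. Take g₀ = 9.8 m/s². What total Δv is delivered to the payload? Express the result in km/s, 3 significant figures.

Ignition mass of stage 1 = 246,000+23,300 + 50,400+8,080 + 19,500+2,480 + 3,460 = 353,220 kg.
Stage 1: m₀ = 353,220 kg, m_f = 353,220 − 246,000 = 107,220 kg; Δv = 330×9.8×ln(3.294) = 3234.0×1.1922 ≈ 3856 m/s.
Stage 2: m₀ = 83,920 kg, m_f = 83,920 − 50,400 = 33,520 kg; Δv = 428×9.8×ln(2.504) = 4194.4×0.9177 ≈ 3849 m/s.
Stage 3: m₀ = 25,440 kg, m_f = 25,440 − 19,500 = 5,940 kg; Δv = 312×9.8×ln(4.283) = 3057.6×1.4546 ≈ 4448 m/s.
Total Δv = 3856 + 3849 + 4448 = 12153 m/s.

Δv ≈ 12.2 km/s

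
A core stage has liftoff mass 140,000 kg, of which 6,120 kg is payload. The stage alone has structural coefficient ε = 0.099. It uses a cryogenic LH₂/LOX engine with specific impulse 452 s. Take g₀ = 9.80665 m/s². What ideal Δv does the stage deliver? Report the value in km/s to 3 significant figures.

Δv ≈ 8.77 km/s

Stage wet mass = m₀ − payload = 140,000 − 6,120 = 133,880 kg.
Stage dry mass = ε × stage wet mass = 0.099 × 133,880 = 13,254.1 kg.
Burnout mass m_f = stage dry + payload = 13,254.1 + 6,120 = 19,374.1 kg.
v_e = Isp · g₀ = 452 × 9.80665 = 4432.6 m/s.
From the ideal rocket equation, Δv = v_e · ln(140,000/19,374.1) = 4432.6 × ln(7.226) = 4432.6 × 1.9777 ≈ 8766 m/s.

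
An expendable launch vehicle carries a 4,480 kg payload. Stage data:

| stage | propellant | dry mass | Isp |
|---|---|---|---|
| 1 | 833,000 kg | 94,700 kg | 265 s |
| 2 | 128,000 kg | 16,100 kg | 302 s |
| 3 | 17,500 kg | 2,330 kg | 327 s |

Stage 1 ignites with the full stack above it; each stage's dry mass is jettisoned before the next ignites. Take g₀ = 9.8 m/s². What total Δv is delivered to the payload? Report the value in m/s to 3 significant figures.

Δv ≈ 12000 m/s

Ignition mass of stage 1 = 833,000+94,700 + 128,000+16,100 + 17,500+2,330 + 4,480 = 1,096,110 kg.
Stage 1: m₀ = 1,096,110 kg, m_f = 1,096,110 − 833,000 = 263,110 kg; Δv = 265×9.8×ln(4.166) = 2597.0×1.4270 ≈ 3706 m/s.
Stage 2: m₀ = 168,410 kg, m_f = 168,410 − 128,000 = 40,410 kg; Δv = 302×9.8×ln(4.168) = 2959.6×1.4273 ≈ 4224 m/s.
Stage 3: m₀ = 24,310 kg, m_f = 24,310 − 17,500 = 6,810 kg; Δv = 327×9.8×ln(3.57) = 3204.6×1.2725 ≈ 4078 m/s.
Total Δv = 3706 + 4224 + 4078 = 12008 m/s.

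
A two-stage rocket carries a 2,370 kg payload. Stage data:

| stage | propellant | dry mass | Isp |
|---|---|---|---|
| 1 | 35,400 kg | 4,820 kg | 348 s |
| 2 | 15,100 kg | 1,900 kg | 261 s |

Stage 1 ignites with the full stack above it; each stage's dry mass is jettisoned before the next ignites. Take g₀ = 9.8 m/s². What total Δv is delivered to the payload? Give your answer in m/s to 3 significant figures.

Ignition mass of stage 1 = 35,400+4,820 + 15,100+1,900 + 2,370 = 59,590 kg.
Stage 1: m₀ = 59,590 kg, m_f = 59,590 − 35,400 = 24,190 kg; Δv = 348×9.8×ln(2.463) = 3410.4×0.9015 ≈ 3075 m/s.
Stage 2: m₀ = 19,370 kg, m_f = 19,370 − 15,100 = 4,270 kg; Δv = 261×9.8×ln(4.536) = 2557.8×1.5121 ≈ 3868 m/s.
Total Δv = 3075 + 3868 = 6943 m/s.

Δv ≈ 6940 m/s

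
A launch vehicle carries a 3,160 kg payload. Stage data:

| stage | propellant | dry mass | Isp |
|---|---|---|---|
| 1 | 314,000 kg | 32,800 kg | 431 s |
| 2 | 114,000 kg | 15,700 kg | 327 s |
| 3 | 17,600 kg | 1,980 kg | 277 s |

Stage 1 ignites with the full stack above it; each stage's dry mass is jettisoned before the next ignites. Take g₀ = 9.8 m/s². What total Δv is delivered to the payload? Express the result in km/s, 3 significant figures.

Ignition mass of stage 1 = 314,000+32,800 + 114,000+15,700 + 17,600+1,980 + 3,160 = 499,240 kg.
Stage 1: m₀ = 499,240 kg, m_f = 499,240 − 314,000 = 185,240 kg; Δv = 431×9.8×ln(2.695) = 4223.8×0.9914 ≈ 4188 m/s.
Stage 2: m₀ = 152,440 kg, m_f = 152,440 − 114,000 = 38,440 kg; Δv = 327×9.8×ln(3.966) = 3204.6×1.3777 ≈ 4415 m/s.
Stage 3: m₀ = 22,740 kg, m_f = 22,740 − 17,600 = 5,140 kg; Δv = 277×9.8×ln(4.424) = 2714.6×1.4871 ≈ 4037 m/s.
Total Δv = 4188 + 4415 + 4037 = 12640 m/s.

Δv ≈ 12.6 km/s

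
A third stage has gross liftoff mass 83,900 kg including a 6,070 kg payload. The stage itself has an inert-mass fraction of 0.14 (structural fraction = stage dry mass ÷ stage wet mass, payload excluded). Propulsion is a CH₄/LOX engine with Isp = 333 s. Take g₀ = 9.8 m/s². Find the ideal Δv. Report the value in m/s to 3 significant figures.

Stage wet mass = m₀ − payload = 83,900 − 6,070 = 77,830 kg.
Stage dry mass = ε × stage wet mass = 0.14 × 77,830 = 10,896.2 kg.
Burnout mass m_f = stage dry + payload = 10,896.2 + 6,070 = 16,966.2 kg.
v_e = Isp · g₀ = 333 × 9.8 = 3263.4 m/s.
Δv = v_e · ln(83,900/16,966.2) = 3263.4 × ln(4.945) = 3263.4 × 1.5984 ≈ 5216 m/s.

Δv ≈ 5220 m/s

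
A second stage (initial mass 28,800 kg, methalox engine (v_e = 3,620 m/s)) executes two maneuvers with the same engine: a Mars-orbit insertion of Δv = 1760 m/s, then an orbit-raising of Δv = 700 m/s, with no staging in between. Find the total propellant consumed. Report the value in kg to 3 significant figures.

total propellant consumed ≈ 14200 kg

After the first burn: m = 28800 × exp(−1760/3620.0) = 28800 × 0.61497 = 17,711.1 kg.
After the second burn: m = 17,711.1 × exp(−700/3620.0) = 17,711.1 × 0.82418 = 14,597.1 kg.
Total propellant = m₀ − m_final = 28800 − 14,597.1 = 14,202.9 kg.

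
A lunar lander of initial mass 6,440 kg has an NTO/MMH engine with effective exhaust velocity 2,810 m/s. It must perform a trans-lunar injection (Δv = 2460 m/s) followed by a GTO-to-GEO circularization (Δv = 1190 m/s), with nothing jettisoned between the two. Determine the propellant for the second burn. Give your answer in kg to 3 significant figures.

propellant for the second burn ≈ 926 kg

After the first burn: m = 6440 × exp(−2460/2810.0) = 6440 × 0.41668 = 2,683.42 kg.
After the second burn: m = 2,683.42 × exp(−1190/2810.0) = 2,683.42 × 0.65476 = 1,757 kg.
Second-burn propellant = 2,683.42 − 1,757 = 926.42 kg.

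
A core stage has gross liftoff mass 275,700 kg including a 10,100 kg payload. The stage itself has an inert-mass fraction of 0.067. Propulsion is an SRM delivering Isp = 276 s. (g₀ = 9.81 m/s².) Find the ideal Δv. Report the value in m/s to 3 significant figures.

Δv ≈ 6200 m/s

Stage wet mass = m₀ − payload = 275,700 − 10,100 = 265,600 kg.
Stage dry mass = ε × stage wet mass = 0.067 × 265,600 = 17,795.2 kg.
Burnout mass m_f = stage dry + payload = 17,795.2 + 10,100 = 27,895.2 kg.
v_e = Isp · g₀ = 276 × 9.81 = 2707.6 m/s.
From the ideal rocket equation, Δv = v_e · ln(275,700/27,895.2) = 2707.6 × ln(9.883) = 2707.6 × 2.2909 ≈ 6203 m/s.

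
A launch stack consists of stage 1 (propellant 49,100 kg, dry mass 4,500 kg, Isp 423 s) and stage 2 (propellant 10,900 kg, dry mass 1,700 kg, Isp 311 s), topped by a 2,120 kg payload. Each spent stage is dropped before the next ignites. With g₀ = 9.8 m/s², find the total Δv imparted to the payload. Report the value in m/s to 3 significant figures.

Ignition mass of stage 1 = 49,100+4,500 + 10,900+1,700 + 2,120 = 68,320 kg.
Stage 1: m₀ = 68,320 kg, m_f = 68,320 − 49,100 = 19,220 kg; Δv = 423×9.8×ln(3.555) = 4145.4×1.2683 ≈ 5257 m/s.
Stage 2: m₀ = 14,720 kg, m_f = 14,720 − 10,900 = 3,820 kg; Δv = 311×9.8×ln(3.853) = 3047.8×1.3490 ≈ 4111 m/s.
Total Δv = 5257 + 4111 = 9368 m/s.

Δv ≈ 9370 m/s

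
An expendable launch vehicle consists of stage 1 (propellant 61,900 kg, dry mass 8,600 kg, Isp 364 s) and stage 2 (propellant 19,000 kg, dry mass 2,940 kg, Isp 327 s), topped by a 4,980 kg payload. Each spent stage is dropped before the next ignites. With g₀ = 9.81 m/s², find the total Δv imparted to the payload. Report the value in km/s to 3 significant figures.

Ignition mass of stage 1 = 61,900+8,600 + 19,000+2,940 + 4,980 = 97,420 kg.
Stage 1: m₀ = 97,420 kg, m_f = 97,420 − 61,900 = 35,520 kg; Δv = 364×9.81×ln(2.743) = 3570.8×1.0089 ≈ 3603 m/s.
Stage 2: m₀ = 26,920 kg, m_f = 26,920 − 19,000 = 7,920 kg; Δv = 327×9.81×ln(3.399) = 3207.9×1.2235 ≈ 3925 m/s.
Total Δv = 3603 + 3925 = 7528 m/s.

Δv ≈ 7.53 km/s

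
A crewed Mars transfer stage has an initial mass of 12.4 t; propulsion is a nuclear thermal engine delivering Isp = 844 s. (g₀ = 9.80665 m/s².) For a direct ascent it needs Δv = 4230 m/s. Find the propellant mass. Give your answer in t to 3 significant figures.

v_e = Isp · g₀ = 844 × 9.80665 = 8276.8 m/s.
m₀/m_f = exp(Δv / v_e) = exp(4230 / 8276.8) = exp(0.5111) = 1.6671.
m_f = 12.4 / 1.6671 = 7.43807 t, so propellant = m₀ − m_f = 12.4 − 7.43807 = 4.96193 t.

propellant mass ≈ 4.96 t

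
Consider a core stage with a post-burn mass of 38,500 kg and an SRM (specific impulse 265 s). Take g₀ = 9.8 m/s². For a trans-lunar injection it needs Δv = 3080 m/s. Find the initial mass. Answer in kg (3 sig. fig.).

initial mass ≈ 126000 kg

v_e = Isp · g₀ = 265 × 9.8 = 2597.0 m/s.
m₀/m_f = exp(Δv / v_e) = exp(3080 / 2597.0) = exp(1.1860) = 3.2739.
m₀ = m_f × 3.2739 = 38,500 × 3.2739 = 126,045 kg.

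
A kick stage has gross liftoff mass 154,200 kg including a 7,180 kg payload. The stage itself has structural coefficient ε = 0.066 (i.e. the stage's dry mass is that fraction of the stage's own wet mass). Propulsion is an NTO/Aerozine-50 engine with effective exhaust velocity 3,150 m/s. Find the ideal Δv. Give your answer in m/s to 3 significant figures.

Stage wet mass = m₀ − payload = 154,200 − 7,180 = 147,020 kg.
Stage dry mass = ε × stage wet mass = 0.066 × 147,020 = 9,703.32 kg.
Burnout mass m_f = stage dry + payload = 9,703.32 + 7,180 = 16,883.32 kg.
By the Tsiolkovsky rocket equation, Δv = v_e · ln(154,200/16,883.32) = 3150.0 × ln(9.133) = 3150.0 × 2.2119 ≈ 6968 m/s.

Δv ≈ 6970 m/s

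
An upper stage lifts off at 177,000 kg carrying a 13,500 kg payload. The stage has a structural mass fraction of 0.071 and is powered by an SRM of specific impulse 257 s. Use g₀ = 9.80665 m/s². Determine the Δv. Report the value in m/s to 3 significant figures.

Δv ≈ 4920 m/s

Stage wet mass = m₀ − payload = 177,000 − 13,500 = 163,500 kg.
Stage dry mass = ε × stage wet mass = 0.071 × 163,500 = 11,608.5 kg.
Burnout mass m_f = stage dry + payload = 11,608.5 + 13,500 = 25,108.5 kg.
v_e = Isp · g₀ = 257 × 9.80665 = 2520.3 m/s.
Δv = v_e · ln(177,000/25,108.5) = 2520.3 × ln(7.049) = 2520.3 × 1.9529 ≈ 4922 m/s.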